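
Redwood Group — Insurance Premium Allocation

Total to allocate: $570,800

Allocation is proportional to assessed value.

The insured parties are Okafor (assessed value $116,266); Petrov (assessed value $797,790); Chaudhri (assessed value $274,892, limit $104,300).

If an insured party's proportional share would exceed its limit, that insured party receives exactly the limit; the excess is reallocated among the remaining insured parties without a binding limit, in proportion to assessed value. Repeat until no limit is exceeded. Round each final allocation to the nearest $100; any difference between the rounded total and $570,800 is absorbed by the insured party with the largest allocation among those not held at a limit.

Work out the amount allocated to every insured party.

Okafor: $59,300 | Petrov: $407,200 | Chaudhri: $104,300

Sum of assessed value: 1,188,948.
Proportional shares (ignoring caps): Okafor 55,817.94; Petrov 383,009.63; Chaudhri 131,972.43.
Cap binds for Chaudhri ($104,300); residual $466,500 reallocated over remaining assessed value 914,056.
Remaining shares: Okafor 59,337.82 → $59,300; Petrov 407,162.18 → $407,200.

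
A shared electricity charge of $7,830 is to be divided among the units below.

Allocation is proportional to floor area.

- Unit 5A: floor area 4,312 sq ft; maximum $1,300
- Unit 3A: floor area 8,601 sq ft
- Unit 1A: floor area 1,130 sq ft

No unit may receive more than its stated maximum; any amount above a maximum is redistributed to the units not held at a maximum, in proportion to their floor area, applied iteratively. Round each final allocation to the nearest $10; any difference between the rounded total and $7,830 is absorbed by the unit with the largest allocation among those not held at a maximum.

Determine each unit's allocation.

Unit 5A: $1,300; Unit 3A: $5,770; Unit 1A: $760

Sum of floor area: 14,043.
Proportional shares (ignoring caps): Unit 5A 2,404.26; Unit 3A 4,795.69; Unit 1A 630.06.
Cap binds for Unit 5A ($1,300); balance $6,530 reallocated over remaining floor area 9,731.
Remaining shares: Unit 3A 5,771.71 → $5,770; Unit 1A 758.29 → $760.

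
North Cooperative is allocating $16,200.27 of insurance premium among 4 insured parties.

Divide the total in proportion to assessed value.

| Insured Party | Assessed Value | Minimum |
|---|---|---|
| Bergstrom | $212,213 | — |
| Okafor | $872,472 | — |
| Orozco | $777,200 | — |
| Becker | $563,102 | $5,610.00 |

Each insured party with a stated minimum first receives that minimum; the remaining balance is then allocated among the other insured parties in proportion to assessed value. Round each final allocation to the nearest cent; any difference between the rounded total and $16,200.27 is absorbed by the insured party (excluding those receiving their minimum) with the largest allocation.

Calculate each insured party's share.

Bergstrom: $1,207.05 | Okafor: $4,962.56 | Orozco: $4,420.66 | Becker: $5,610.00

Guaranteed amounts: Becker $5,610.00. Balance $10,590.27.
Balance split over remaining assessed value 1,861,885: Bergstrom 1,207.0525 → $1,207.05; Okafor 4,962.5589 → $4,962.56; Orozco 4,420.6585 → $4,420.66.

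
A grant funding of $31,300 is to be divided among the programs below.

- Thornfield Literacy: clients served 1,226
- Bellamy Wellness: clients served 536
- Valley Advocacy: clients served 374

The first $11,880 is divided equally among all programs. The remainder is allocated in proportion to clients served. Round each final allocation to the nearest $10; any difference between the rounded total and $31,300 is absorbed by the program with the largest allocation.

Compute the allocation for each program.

$11,880 shared equally gives $3,960 per program.
Remainder $19,420 by clients served (total 2,136): Thornfield Literacy 11,146.50 → $11,150; Bellamy Wellness 4,873.18 → $4,870; Valley Advocacy 3,400.32 → $3,400.
Totals: Thornfield Literacy $3,960 + $11,150 = $15,110; Bellamy Wellness $3,960 + $4,870 = $8,830; Valley Advocacy $3,960 + $3,400 = $7,360.

Thornfield Literacy: $15,110 | Bellamy Wellness: $8,830 | Valley Advocacy: $7,360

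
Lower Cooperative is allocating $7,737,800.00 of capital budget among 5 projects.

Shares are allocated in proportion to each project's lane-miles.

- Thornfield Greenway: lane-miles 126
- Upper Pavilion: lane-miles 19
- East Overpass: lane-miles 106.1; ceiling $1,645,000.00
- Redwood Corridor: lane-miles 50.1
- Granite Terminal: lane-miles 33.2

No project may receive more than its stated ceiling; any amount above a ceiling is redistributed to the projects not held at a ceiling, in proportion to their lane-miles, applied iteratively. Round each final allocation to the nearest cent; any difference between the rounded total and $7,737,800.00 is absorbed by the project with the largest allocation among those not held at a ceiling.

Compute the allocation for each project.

Thornfield Greenway: $3,362,649.15; Upper Pavilion: $507,066.14; East Overpass: $1,645,000.00; Redwood Corridor: $1,337,053.35; Granite Terminal: $886,031.36

Lane-miles total: 334.4.
Proportional shares (ignoring caps): Thornfield Greenway 2,915,558.6124; Upper Pavilion 439,647.7273; East Overpass 2,455,085.4665; Redwood Corridor 1,159,281.6388; Granite Terminal 768,226.55502.
Cap binds for East Overpass ($1,645,000.00); remaining pool $6,092,800.00 reallocated over remaining lane-miles 228.3.
Remaining shares: Thornfield Greenway 3,362,649.1459 → $3,362,649.15; Upper Pavilion 507,066.1410 → $507,066.14; Redwood Corridor 1,337,053.3509 → $1,337,053.35; Granite Terminal 886,031.3622 → $886,031.36.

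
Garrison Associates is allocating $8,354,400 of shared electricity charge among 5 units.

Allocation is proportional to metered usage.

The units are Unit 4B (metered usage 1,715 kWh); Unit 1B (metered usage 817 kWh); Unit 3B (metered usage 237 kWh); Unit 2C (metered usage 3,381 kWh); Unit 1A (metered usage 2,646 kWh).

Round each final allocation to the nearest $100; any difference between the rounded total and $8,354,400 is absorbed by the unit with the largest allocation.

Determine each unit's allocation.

Unit 4B: $1,628,900; Unit 1B: $776,000; Unit 3B: $225,100; Unit 2C: $3,211,200; Unit 1A: $2,513,200

Sum of metered usage: 8,796.
Proportional shares: Unit 4B 1,715/8,796 × $8,354,400 = 1,628,899.05; Unit 1B 817/8,796 × $8,354,400 = 775,982.81; Unit 3B 237/8,796 × $8,354,400 = 225,101.50; Unit 2C 3,381/8,796 × $8,354,400 = 3,211,258.12; Unit 1A 2,646/8,796 × $8,354,400 = 2,513,158.53.
At nearest $100: Unit 4B $1,628,900; Unit 1B $776,000; Unit 3B $225,100; Unit 2C $3,211,300; Unit 1A $2,513,200. Sum = $8,354,500.
Difference $8,354,400 − $8,354,500 = −$100 applied to largest allocation (Unit 2C): Unit 2C becomes $3,211,200.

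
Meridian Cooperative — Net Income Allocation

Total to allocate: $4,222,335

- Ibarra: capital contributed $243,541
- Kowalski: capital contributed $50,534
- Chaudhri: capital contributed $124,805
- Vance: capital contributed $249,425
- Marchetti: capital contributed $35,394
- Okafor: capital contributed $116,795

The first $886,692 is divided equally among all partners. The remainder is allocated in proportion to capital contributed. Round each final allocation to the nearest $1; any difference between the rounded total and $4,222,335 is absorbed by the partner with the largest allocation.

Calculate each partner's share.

$886,692 shared equally gives $147,782 per partner.
Remainder $3,335,643 by capital contributed (total 820,494): Ibarra 990,093.57 → $990,094; Kowalski 205,441.34 → $205,441; Chaudhri 507,383.26 → $507,383; Vance 1,014,014.43 → $1,014,014; Marchetti 143,891.06 → $143,891; Okafor 474,819.35 → $474,819.
Rounding difference +$1 on remainder applied to Vance.
Totals: Ibarra $147,782 + $990,094 = $1,137,876; Kowalski $147,782 + $205,441 = $353,223; Chaudhri $147,782 + $507,383 = $655,165; Vance $147,782 + $1,014,015 = $1,161,797; Marchetti $147,782 + $143,891 = $291,673; Okafor $147,782 + $474,819 = $622,601.

Ibarra: $1,137,876 | Kowalski: $353,223 | Chaudhri: $655,165 | Vance: $1,161,797 | Marchetti: $291,673 | Okafor: $622,601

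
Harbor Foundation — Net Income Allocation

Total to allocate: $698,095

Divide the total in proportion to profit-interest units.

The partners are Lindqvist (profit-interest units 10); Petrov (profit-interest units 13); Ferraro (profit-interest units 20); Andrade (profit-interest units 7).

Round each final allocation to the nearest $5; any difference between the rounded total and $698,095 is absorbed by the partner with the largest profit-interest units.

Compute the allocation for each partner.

Lindqvist: $139,620 · Petrov: $181,505 · Ferraro: $279,235 · Andrade: $97,735

Combined profit-interest units = 50.
Proportional shares: Lindqvist 10/50 × $698,095 = 139,619.00; Petrov 13/50 × $698,095 = 181,504.70; Ferraro 20/50 × $698,095 = 279,238.00; Andrade 7/50 × $698,095 = 97,733.30.
Rounded to nearest $5: Lindqvist $139,620; Petrov $181,505; Ferraro $279,240; Andrade $97,735. Sum = $698,100.
Difference $698,095 − $698,100 = −$5 applied to largest profit-interest units (Ferraro): Ferraro becomes $279,235.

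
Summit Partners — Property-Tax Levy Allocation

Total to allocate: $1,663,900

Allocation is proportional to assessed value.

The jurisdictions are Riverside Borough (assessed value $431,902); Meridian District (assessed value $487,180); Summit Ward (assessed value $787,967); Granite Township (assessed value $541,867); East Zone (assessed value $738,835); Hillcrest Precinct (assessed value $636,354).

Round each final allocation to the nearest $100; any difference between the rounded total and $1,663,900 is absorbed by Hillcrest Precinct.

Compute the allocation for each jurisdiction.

Riverside Borough: $198,300 · Meridian District: $223,700 · Summit Ward: $361,800 · Granite Township: $248,800 · East Zone: $339,200 · Hillcrest Precinct: $292,100

Assessed value total: 3,624,105.
Raw shares: Riverside Borough 431,902/3,624,105 × $1,663,900 = 198,294.95; Meridian District 487,180/3,624,105 × $1,663,900 = 223,674.20; Summit Ward 787,967/3,624,105 × $1,663,900 = 361,771.61; Granite Township 541,867/3,624,105 × $1,663,900 = 248,782.11; East Zone 738,835/3,624,105 × $1,663,900 = 339,214.11; Hillcrest Precinct 636,354/3,624,105 × $1,663,900 = 292,163.01.
At nearest $100: Riverside Borough $198,300; Meridian District $223,700; Summit Ward $361,800; Granite Township $248,800; East Zone $339,200; Hillcrest Precinct $292,200. Sum = $1,664,000.
Difference $1,663,900 − $1,664,000 = −$100 applied to Hillcrest Precinct: Hillcrest Precinct becomes $292,100.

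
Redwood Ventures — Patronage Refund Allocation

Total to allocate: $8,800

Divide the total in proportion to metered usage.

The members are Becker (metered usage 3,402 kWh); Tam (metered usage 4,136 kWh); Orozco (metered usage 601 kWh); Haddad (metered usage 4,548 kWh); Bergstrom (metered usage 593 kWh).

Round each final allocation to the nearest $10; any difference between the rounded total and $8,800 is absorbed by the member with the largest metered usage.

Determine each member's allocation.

Becker: $2,250 | Tam: $2,740 | Orozco: $400 | Haddad: $3,020 | Bergstrom: $390

Combined metered usage = 3,402 + 4,136 + 601 + 4,548 + 593 = 13,280.
Raw shares: Becker 2,254.34; Tam 2,740.72; Orozco 398.25; Haddad 3,013.73; Bergstrom 392.95.
Rounded to nearest $10: Becker $2,250; Tam $2,740; Orozco $400; Haddad $3,010; Bergstrom $390. Sum = $8,790.
Difference $8,800 − $8,790 = +$10 applied to largest metered usage (Haddad): Haddad becomes $3,020.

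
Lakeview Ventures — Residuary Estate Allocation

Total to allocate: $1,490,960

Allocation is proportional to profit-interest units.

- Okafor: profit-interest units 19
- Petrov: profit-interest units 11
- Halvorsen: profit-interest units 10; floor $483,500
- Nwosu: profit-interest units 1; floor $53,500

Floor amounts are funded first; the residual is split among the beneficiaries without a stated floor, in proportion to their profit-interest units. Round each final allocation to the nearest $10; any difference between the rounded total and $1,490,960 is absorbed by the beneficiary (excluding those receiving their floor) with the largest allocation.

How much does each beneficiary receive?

Okafor: $604,170 · Petrov: $349,790 · Halvorsen: $483,500 · Nwosu: $53,500

Guaranteed amounts: Halvorsen $483,500; Nwosu $53,500. Balance $953,960.
Balance split over remaining profit-interest units 30: Okafor 604,174.67 → $604,170; Petrov 349,785.33 → $349,790.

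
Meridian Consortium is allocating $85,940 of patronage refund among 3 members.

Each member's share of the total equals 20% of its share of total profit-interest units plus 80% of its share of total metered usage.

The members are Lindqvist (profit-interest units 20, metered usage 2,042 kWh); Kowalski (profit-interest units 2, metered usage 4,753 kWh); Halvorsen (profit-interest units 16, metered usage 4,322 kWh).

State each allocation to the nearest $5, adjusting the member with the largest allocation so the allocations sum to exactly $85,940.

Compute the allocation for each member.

Lindqvist: $21,675 · Kowalski: $30,300 · Halvorsen: $33,965

Profit-interest units total 38; metered usage total 11,117.
Combined weights (20% profit-interest units + 80% metered usage): Lindqvist 0.2522; Kowalski 0.3526; Halvorsen 0.3952.
Proportional shares: Lindqvist 21,674.87; Kowalski 30,299.10; Halvorsen 33,966.04.
At nearest $5: Lindqvist $21,675; Kowalski $30,300; Halvorsen $33,965. Sum = $85,940.
Sum already equals the total — no adjustment.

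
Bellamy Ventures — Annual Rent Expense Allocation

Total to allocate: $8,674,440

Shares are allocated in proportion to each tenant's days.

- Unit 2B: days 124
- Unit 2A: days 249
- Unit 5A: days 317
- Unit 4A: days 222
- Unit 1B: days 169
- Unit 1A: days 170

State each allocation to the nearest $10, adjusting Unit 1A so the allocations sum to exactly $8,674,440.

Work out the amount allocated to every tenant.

Unit 2B: $859,820 | Unit 2A: $1,726,570 | Unit 5A: $2,198,080 | Unit 4A: $1,539,350 | Unit 1B: $1,171,850 | Unit 1A: $1,178,770

Combined days = 1,251.
Proportional shares: Unit 2B 124/1,251 × $8,674,440 = 859,816.59; Unit 2A 249/1,251 × $8,674,440 = 1,726,567.19; Unit 5A 317/1,251 × $8,674,440 = 2,198,079.52; Unit 4A 222/1,251 × $8,674,440 = 1,539,349.06; Unit 1B 169/1,251 × $8,674,440 = 1,171,846.81; Unit 1A 170/1,251 × $8,674,440 = 1,178,780.82.
After rounding ($10): Unit 2B $859,820; Unit 2A $1,726,570; Unit 5A $2,198,080; Unit 4A $1,539,350; Unit 1B $1,171,850; Unit 1A $1,178,780. Sum = $8,674,450.
Difference $8,674,440 − $8,674,450 = −$10 applied to Unit 1A: Unit 1A becomes $1,178,770.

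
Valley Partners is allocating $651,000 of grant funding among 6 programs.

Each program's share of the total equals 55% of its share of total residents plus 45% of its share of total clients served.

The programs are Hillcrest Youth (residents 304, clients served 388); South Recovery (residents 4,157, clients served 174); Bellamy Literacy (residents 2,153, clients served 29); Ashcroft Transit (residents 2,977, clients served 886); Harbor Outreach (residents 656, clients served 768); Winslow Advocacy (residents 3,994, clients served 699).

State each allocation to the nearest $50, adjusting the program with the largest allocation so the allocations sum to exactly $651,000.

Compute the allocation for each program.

Hillcrest Youth: $46,250 · South Recovery: $121,850 · Bellamy Literacy: $57,000 · Ashcroft Transit: $163,000 · Harbor Outreach: $92,900 · Winslow Advocacy: $170,000

Totals — residents 14,241, clients served 2,944.
Combined weights (55% residents + 45% clients served): Hillcrest Youth 0.0710; South Recovery 0.1871; Bellamy Literacy 0.0876; Ashcroft Transit 0.2504; Harbor Outreach 0.1427; Winslow Advocacy 0.2611.
Unrounded shares: Hillcrest Youth 46,252.13; South Recovery 121,830.41; Bellamy Literacy 57,016.86; Ashcroft Transit 163,011.94; Harbor Outreach 92,915.02; Winslow Advocacy 169,973.65.
At nearest $50: Hillcrest Youth $46,250; South Recovery $121,850; Bellamy Literacy $57,000; Ashcroft Transit $163,000; Harbor Outreach $92,900; Winslow Advocacy $169,950. Sum = $650,950.
Difference $651,000 − $650,950 = +$50 applied to largest allocation (Winslow Advocacy): Winslow Advocacy becomes $170,000.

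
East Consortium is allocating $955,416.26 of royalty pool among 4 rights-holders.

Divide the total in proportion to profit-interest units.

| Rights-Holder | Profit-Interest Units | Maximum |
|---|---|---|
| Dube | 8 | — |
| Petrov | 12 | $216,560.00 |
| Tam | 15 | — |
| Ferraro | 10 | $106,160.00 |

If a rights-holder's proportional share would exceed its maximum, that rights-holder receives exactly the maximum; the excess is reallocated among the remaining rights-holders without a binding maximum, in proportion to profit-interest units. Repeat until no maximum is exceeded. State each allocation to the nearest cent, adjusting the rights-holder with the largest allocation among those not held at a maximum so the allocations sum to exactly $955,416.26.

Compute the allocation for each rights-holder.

Dube: $220,068.26 · Petrov: $216,560.00 · Tam: $412,628.00 · Ferraro: $106,160.00

Total profit-interest units = 45.
Unconstrained shares: Dube 169,851.7796; Petrov 254,777.6693; Tam 318,472.0867; Ferraro 212,314.7244.
Capped: Petrov ($216,560.00), Ferraro ($106,160.00); balance $632,696.26 reallocated over remaining profit-interest units 23.
Shares after redistribution: Dube 220,068.2643 → $220,068.26; Tam 412,627.9957 → $412,628.00.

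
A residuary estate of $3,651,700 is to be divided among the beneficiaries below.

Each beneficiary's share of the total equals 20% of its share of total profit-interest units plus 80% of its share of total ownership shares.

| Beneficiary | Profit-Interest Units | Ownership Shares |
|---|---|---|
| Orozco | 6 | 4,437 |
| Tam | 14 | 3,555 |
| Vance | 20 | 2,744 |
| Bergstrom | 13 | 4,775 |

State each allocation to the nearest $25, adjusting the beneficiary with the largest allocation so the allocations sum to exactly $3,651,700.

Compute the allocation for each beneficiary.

Profit-interest units total 53; ownership shares total 15,511.
Combined weights (20% profit-interest units + 80% ownership shares): Orozco 0.2515; Tam 0.2362; Vance 0.2170; Bergstrom 0.2953.
Unrounded shares: Orozco 918,349.80; Tam 862,472.89; Vance 792,408.19; Bergstrom 1,078,469.12.
After rounding ($25): Orozco $918,350; Tam $862,475; Vance $792,400; Bergstrom $1,078,475. Sum = $3,651,700.
No rounding difference to absorb.

Orozco: $918,350; Tam: $862,475; Vance: $792,400; Bergstrom: $1,078,475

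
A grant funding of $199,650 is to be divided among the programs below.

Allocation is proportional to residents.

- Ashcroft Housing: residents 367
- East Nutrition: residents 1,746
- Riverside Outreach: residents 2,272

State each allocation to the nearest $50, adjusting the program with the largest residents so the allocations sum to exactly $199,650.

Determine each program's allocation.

Sum of residents: 367 + 1,746 + 2,272 = 4,385.
Pro-rata amounts: Ashcroft Housing 16,709.59; East Nutrition 79,495.76; Riverside Outreach 103,444.65.
Rounded to nearest $50: Ashcroft Housing $16,700; East Nutrition $79,500; Riverside Outreach $103,450. Sum = $199,650.
No rounding difference to absorb.

Ashcroft Housing: $16,700 · East Nutrition: $79,500 · Riverside Outreach: $103,450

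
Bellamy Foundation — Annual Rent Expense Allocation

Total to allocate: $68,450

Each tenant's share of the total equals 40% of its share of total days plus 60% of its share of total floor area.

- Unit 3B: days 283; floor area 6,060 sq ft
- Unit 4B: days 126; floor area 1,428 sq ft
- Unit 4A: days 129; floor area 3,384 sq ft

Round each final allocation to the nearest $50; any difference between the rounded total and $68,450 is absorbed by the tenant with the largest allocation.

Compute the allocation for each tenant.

Totals — days 538, floor area 10,872.
Blended shares (40% days + 60% floor area): Unit 3B 0.5448; Unit 4B 0.1725; Unit 4A 0.2827.
Unrounded shares: Unit 3B 37,294.71; Unit 4B 11,806.82; Unit 4A 19,348.47.
Rounded to nearest $50: Unit 3B $37,300; Unit 4B $11,800; Unit 4A $19,350. Sum = $68,450.
Sum already equals the total — no adjustment.

Unit 3B: $37,300; Unit 4B: $11,800; Unit 4A: $19,350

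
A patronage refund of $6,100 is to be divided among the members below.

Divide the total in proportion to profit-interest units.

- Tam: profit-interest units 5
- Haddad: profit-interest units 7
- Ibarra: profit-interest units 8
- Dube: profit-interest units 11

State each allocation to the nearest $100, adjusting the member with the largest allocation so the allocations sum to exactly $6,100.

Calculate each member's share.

Profit-interest units total: 31.
Raw shares: Tam 5/31 × $6,100 = 983.87; Haddad 7/31 × $6,100 = 1,377.42; Ibarra 8/31 × $6,100 = 1,574.19; Dube 11/31 × $6,100 = 2,164.52.
Rounded to nearest $100: Tam $1,000; Haddad $1,400; Ibarra $1,600; Dube $2,200. Sum = $6,200.
Difference $6,100 − $6,200 = −$100 applied to largest allocation (Dube): Dube becomes $2,100.

Tam: $1,000; Haddad: $1,400; Ibarra: $1,600; Dube: $2,100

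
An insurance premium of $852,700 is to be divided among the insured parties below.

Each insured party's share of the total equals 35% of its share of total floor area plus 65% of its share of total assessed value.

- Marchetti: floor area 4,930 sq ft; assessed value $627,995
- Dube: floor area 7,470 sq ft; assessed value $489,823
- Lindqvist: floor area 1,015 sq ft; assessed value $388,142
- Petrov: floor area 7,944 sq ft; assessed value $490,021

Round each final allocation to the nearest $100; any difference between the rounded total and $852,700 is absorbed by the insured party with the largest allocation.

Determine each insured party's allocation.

Marchetti: $243,300 | Dube: $240,400 | Lindqvist: $122,000 | Petrov: $247,000

Floor area total 21,359; assessed value total 1,995,981.
Blended shares (35% floor area + 65% assessed value): Marchetti 0.2853; Dube 0.2819; Lindqvist 0.1430; Petrov 0.2898.
Raw shares: Marchetti 243,271.01; Dube 240,393.55; Lindqvist 121,963.80; Petrov 247,071.64.
Rounded to nearest $100: Marchetti $243,300; Dube $240,400; Lindqvist $122,000; Petrov $247,100. Sum = $852,800.
Difference $852,700 − $852,800 = −$100 applied to largest allocation (Petrov): Petrov becomes $247,000.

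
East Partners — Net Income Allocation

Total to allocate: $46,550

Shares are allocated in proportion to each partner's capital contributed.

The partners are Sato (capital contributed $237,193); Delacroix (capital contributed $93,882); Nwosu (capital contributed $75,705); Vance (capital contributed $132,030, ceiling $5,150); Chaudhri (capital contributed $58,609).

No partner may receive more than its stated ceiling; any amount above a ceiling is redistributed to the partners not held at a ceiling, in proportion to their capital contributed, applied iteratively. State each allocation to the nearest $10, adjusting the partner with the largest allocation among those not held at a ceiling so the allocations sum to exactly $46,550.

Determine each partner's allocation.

Sato: $21,110 | Delacroix: $8,350 | Nwosu: $6,730 | Vance: $5,150 | Chaudhri: $5,210

Combined capital contributed = 597,419.
Unconstrained shares: Sato 18,481.73; Delacroix 7,315.15; Nwosu 5,898.82; Vance 10,287.58; Chaudhri 4,566.73.
Cap binds for Vance ($5,150); balance $41,400 reallocated over remaining capital contributed 465,389.
Shares after redistribution: Sato 21,100.18 → $21,100; Delacroix 8,351.54 → $8,350; Nwosu 6,734.55 → $6,730; Chaudhri 5,213.73 → $5,210.
Rounding difference +$10 applied to Sato → $21,110.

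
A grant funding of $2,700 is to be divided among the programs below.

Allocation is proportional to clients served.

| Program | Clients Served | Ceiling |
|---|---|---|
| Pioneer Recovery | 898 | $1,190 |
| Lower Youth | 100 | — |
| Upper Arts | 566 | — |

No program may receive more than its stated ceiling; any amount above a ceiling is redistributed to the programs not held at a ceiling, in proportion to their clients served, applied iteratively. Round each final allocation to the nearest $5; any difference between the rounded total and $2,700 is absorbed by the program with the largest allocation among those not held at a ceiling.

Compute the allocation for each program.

Total clients served = 1,564.
Unconstrained shares: Pioneer Recovery 1,550.26; Lower Youth 172.63; Upper Arts 977.11.
Capped: Pioneer Recovery ($1,190); remaining pool $1,510 reallocated over remaining clients served 666.
Redistributed shares: Lower Youth 226.73 → $225; Upper Arts 1,283.27 → $1,285.

Pioneer Recovery: $1,190 · Lower Youth: $225 · Upper Arts: $1,285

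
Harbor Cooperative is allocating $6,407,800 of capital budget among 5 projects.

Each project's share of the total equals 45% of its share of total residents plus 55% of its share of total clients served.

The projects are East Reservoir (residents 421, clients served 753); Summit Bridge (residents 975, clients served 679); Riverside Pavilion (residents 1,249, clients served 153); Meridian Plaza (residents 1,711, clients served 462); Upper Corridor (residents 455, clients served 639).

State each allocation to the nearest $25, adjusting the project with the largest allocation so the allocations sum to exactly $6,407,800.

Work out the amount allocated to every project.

East Reservoir: $1,240,350; Summit Bridge: $1,475,275; Riverside Pavilion: $949,350; Meridian Plaza: $1,631,700; Upper Corridor: $1,111,125

Residents total 4,811; clients served total 2,686.
Blended shares (45% residents + 55% clients served): East Reservoir 0.1936; Summit Bridge 0.2302; Riverside Pavilion 0.1482; Meridian Plaza 0.2546; Upper Corridor 0.1734.
Unrounded shares: East Reservoir 1,240,337.93; Summit Bridge 1,475,287.00; Riverside Pavilion 949,348.49; Meridian Plaza 1,631,689.44; Upper Corridor 1,111,137.14.
After rounding ($25): East Reservoir $1,240,350; Summit Bridge $1,475,275; Riverside Pavilion $949,350; Meridian Plaza $1,631,700; Upper Corridor $1,111,125. Sum = $6,407,800.
Sum already equals the total — no adjustment.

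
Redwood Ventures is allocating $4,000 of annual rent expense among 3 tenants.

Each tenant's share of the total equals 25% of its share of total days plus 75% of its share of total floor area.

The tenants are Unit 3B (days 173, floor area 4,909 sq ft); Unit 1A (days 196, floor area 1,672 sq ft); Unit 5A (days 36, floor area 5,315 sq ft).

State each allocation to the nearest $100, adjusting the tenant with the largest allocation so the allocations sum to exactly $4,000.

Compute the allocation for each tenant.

Totals — days 405, floor area 11,896.
Combined weights (25% days + 75% floor area): Unit 3B 0.4163; Unit 1A 0.2264; Unit 5A 0.3573.
Proportional shares: Unit 3B 1,665.14; Unit 1A 905.60; Unit 5A 1,429.26.
Rounded to nearest $100: Unit 3B $1,700; Unit 1A $900; Unit 5A $1,400. Sum = $4,000.
Rounded total matches; no reconciliation needed.

Unit 3B: $1,700; Unit 1A: $900; Unit 5A: $1,400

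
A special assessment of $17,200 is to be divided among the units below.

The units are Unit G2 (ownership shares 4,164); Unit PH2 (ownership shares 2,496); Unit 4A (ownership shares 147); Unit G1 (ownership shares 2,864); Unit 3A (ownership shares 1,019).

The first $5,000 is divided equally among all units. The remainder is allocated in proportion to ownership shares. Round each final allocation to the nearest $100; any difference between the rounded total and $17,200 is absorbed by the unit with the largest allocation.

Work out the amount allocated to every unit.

First tranche $5,000 split equally: $1,000 each.
Remainder $12,200 by ownership shares (total 10,690): Unit G2 4,752.18 → $4,800; Unit PH2 2,848.57 → $2,800; Unit 4A 167.76 → $200; Unit G1 3,268.55 → $3,300; Unit 3A 1,162.94 → $1,200.
Rounding difference −$100 on remainder applied to Unit G2.
Totals: Unit G2 $1,000 + $4,700 = $5,700; Unit PH2 $1,000 + $2,800 = $3,800; Unit 4A $1,000 + $200 = $1,200; Unit G1 $1,000 + $3,300 = $4,300; Unit 3A $1,000 + $1,200 = $2,200.

Unit G2: $5,700 · Unit PH2: $3,800 · Unit 4A: $1,200 · Unit G1: $4,300 · Unit 3A: $2,200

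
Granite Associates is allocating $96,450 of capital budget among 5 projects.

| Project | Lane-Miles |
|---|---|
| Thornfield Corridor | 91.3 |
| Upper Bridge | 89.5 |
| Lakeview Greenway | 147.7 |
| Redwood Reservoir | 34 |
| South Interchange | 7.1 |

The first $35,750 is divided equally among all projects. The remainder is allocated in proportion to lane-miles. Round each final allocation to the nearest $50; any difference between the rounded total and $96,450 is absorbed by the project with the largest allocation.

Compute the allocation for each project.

Equal tier: $35,750 ÷ 5 = $7,150 apiece.
Remainder $60,700 by lane-miles (total 369.6): Thornfield Corridor 14,994.35 → $15,000; Upper Bridge 14,698.73 → $14,700; Lakeview Greenway 24,257.01 → $24,250; Redwood Reservoir 5,583.87 → $5,600; South Interchange 1,166.04 → $1,150.
Totals: Thornfield Corridor $7,150 + $15,000 = $22,150; Upper Bridge $7,150 + $14,700 = $21,850; Lakeview Greenway $7,150 + $24,250 = $31,400; Redwood Reservoir $7,150 + $5,600 = $12,750; South Interchange $7,150 + $1,150 = $8,300.

Thornfield Corridor: $22,150; Upper Bridge: $21,850; Lakeview Greenway: $31,400; Redwood Reservoir: $12,750; South Interchange: $8,300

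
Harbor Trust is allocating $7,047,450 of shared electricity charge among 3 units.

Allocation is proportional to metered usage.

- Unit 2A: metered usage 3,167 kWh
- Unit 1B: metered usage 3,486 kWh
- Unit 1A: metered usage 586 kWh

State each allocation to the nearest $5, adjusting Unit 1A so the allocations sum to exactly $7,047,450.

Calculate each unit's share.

Unit 2A: $3,083,200 | Unit 1B: $3,393,760 | Unit 1A: $570,490

Total metered usage = 7,239.
Pro-rata amounts: Unit 2A 3,167/7,239 × $7,047,450 = 3,083,198.53; Unit 1B 3,486/7,239 × $7,047,450 = 3,393,757.52; Unit 1A 586/7,239 × $7,047,450 = 570,493.95.
After rounding ($5): Unit 2A $3,083,200; Unit 1B $3,393,760; Unit 1A $570,495. Sum = $7,047,455.
Difference $7,047,450 − $7,047,455 = −$5 applied to Unit 1A: Unit 1A becomes $570,490.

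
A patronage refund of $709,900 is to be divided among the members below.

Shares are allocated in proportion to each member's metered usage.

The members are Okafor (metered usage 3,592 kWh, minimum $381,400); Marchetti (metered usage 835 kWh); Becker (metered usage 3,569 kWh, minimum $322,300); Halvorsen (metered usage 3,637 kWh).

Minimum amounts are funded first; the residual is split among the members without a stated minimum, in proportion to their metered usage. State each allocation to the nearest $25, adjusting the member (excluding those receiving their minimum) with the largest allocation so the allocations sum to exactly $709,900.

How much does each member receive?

Okafor: $381,400 | Marchetti: $1,150 | Becker: $322,300 | Halvorsen: $5,050

Fund the minimums — Okafor $381,400; Becker $322,300. Balance $6,200.
Balance split over remaining metered usage 4,472: Marchetti 1,157.65 → $1,150; Halvorsen 5,042.35 → $5,050.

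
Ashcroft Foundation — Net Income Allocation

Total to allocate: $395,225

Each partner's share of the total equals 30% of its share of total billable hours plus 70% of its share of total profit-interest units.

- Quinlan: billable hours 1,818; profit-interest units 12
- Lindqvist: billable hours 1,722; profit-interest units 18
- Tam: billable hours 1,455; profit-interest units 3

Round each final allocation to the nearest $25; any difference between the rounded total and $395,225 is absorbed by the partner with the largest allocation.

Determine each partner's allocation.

Quinlan: $143,750 · Lindqvist: $191,775 · Tam: $59,700

Totals — billable hours 4,995, profit-interest units 33.
Combined weights (30% billable hours + 70% profit-interest units): Quinlan 0.3637; Lindqvist 0.4852; Tam 0.1510.
Unrounded shares: Quinlan 143,757.02; Lindqvist 191,779.61; Tam 59,688.36.
After rounding ($25): Quinlan $143,750; Lindqvist $191,775; Tam $59,700. Sum = $395,225.
No rounding difference to absorb.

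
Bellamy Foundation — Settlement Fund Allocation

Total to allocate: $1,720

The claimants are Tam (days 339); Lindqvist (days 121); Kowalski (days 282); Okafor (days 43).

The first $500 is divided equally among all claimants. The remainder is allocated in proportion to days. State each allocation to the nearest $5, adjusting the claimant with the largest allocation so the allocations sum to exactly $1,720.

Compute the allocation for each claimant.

Tam: $650 | Lindqvist: $315 | Kowalski: $565 | Okafor: $190

Equal tier: $500 ÷ 4 = $125 apiece.
Remainder $1,220 by days (total 785): Tam 526.85 → $525; Lindqvist 188.05 → $190; Kowalski 438.27 → $440; Okafor 66.83 → $65.
Totals: Tam $125 + $525 = $650; Lindqvist $125 + $190 = $315; Kowalski $125 + $440 = $565; Okafor $125 + $65 = $190.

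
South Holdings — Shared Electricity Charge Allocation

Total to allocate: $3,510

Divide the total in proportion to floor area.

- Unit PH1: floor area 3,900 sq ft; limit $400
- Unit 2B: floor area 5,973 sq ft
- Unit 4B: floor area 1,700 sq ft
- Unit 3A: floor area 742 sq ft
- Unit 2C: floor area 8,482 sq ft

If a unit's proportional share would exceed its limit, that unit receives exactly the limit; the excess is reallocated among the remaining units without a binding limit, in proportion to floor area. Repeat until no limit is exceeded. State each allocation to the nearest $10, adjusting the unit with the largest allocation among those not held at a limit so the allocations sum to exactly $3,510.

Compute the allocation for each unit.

Unit PH1: $400 | Unit 2B: $1,100 | Unit 4B: $310 | Unit 3A: $140 | Unit 2C: $1,560

Floor area total: 20,797.
Pro-rata shares before constraints: Unit PH1 658.22; Unit 2B 1,008.09; Unit 4B 286.92; Unit 3A 125.23; Unit 2C 1,431.54.
Cap binds for Unit PH1 ($400); balance $3,110 reallocated over remaining floor area 16,897.
Redistributed shares: Unit 2B 1,099.37 → $1,100; Unit 4B 312.90 → $310; Unit 3A 136.57 → $140; Unit 2C 1,561.17 → $1,560.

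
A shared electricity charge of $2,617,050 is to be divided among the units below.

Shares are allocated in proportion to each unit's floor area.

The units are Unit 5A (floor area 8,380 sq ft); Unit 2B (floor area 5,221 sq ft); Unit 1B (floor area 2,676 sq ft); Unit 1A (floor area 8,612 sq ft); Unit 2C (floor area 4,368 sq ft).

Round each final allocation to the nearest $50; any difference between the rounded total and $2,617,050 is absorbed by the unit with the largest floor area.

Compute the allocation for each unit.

Floor area total: 29,257.
Unrounded shares: Unit 5A 8,380/29,257 × $2,617,050 = 749,594.25; Unit 2B 5,221/29,257 × $2,617,050 = 467,020.48; Unit 1B 2,676/29,257 × $2,617,050 = 239,369.24; Unit 1A 8,612/29,257 × $2,617,050 = 770,346.74; Unit 2C 4,368/29,257 × $2,617,050 = 390,719.29.
After rounding ($50): Unit 5A $749,600; Unit 2B $467,000; Unit 1B $239,350; Unit 1A $770,350; Unit 2C $390,700. Sum = $2,617,000.
Difference $2,617,050 − $2,617,000 = +$50 applied to largest floor area (Unit 1A): Unit 1A becomes $770,400.

Unit 5A: $749,600 | Unit 2B: $467,000 | Unit 1B: $239,350 | Unit 1A: $770,400 | Unit 2C: $390,700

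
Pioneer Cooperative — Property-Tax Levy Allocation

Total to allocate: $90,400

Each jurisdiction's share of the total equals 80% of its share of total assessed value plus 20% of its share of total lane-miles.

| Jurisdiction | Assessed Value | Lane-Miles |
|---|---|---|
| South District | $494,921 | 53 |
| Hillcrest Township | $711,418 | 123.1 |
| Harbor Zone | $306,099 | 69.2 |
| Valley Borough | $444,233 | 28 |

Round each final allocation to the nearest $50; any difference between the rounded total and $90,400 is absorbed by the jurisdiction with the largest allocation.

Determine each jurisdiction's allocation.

Totals — assessed value 1,956,671, lane-miles 273.3.
Blended shares (80% assessed value + 20% lane-miles): South District 0.2411; Hillcrest Township 0.3810; Harbor Zone 0.1758; Valley Borough 0.2021.
Unrounded shares: South District 21,798.83; Hillcrest Township 34,438.14; Harbor Zone 15,891.53; Valley Borough 18,271.50.
At nearest $50: South District $21,800; Hillcrest Township $34,450; Harbor Zone $15,900; Valley Borough $18,250. Sum = $90,400.
Sum already equals the total — no adjustment.

South District: $21,800 · Hillcrest Township: $34,450 · Harbor Zone: $15,900 · Valley Borough: $18,250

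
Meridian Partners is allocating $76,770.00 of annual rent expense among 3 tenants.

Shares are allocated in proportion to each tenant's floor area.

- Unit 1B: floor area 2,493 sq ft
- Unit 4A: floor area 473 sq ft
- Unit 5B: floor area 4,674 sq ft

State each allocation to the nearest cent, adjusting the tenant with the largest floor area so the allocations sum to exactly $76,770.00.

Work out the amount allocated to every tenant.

Unit 1B: $25,050.73; Unit 4A: $4,752.91; Unit 5B: $46,966.36

Combined floor area = 2,493 + 473 + 4,674 = 7,640.
Unrounded shares: Unit 1B 25,050.7343; Unit 4A 4,752.9071; Unit 5B 46,966.3586.
After rounding (cent): Unit 1B $25,050.73; Unit 4A $4,752.91; Unit 5B $46,966.36. Sum = $76,770.00.
Rounded total matches; no reconciliation needed.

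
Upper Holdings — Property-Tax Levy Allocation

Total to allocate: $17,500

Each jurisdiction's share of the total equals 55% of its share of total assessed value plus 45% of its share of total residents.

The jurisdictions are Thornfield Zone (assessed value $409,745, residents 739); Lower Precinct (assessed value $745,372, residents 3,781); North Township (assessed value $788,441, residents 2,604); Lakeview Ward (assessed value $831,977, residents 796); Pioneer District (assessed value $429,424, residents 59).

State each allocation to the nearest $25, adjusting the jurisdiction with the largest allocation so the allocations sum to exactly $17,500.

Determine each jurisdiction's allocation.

Totals — assessed value 3,204,959, residents 7,979.
Blended shares (55% assessed value + 45% residents): Thornfield Zone 0.1120; Lower Precinct 0.3412; North Township 0.2822; Lakeview Ward 0.1877; Pioneer District 0.0770.
Proportional shares: Thornfield Zone 1,959.90; Lower Precinct 5,970.19; North Township 4,937.87; Lakeview Ward 3,284.18; Pioneer District 1,347.86.
Rounded to nearest $25: Thornfield Zone $1,950; Lower Precinct $5,975; North Township $4,950; Lakeview Ward $3,275; Pioneer District $1,350. Sum = $17,500.
No rounding difference to absorb.

Thornfield Zone: $1,950 · Lower Precinct: $5,975 · North Township: $4,950 · Lakeview Ward: $3,275 · Pioneer District: $1,350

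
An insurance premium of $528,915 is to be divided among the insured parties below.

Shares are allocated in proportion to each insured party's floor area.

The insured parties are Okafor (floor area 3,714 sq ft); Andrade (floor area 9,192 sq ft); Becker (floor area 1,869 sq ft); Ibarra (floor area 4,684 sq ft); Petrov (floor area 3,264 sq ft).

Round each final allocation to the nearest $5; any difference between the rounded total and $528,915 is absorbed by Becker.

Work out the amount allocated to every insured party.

Okafor: $86,450 · Andrade: $213,960 · Becker: $43,500 · Ibarra: $109,030 · Petrov: $75,975

Total floor area = 22,723.
Raw shares: Okafor 3,714/22,723 × $528,915 = 86,449.43; Andrade 9,192/22,723 × $528,915 = 213,958.84; Becker 1,869/22,723 × $528,915 = 43,504.03; Ibarra 4,684/22,723 × $528,915 = 109,027.76; Petrov 3,264/22,723 × $528,915 = 75,974.94.
At nearest $5: Okafor $86,450; Andrade $213,960; Becker $43,505; Ibarra $109,030; Petrov $75,975. Sum = $528,920.
Difference $528,915 − $528,920 = −$5 applied to Becker: Becker becomes $43,500.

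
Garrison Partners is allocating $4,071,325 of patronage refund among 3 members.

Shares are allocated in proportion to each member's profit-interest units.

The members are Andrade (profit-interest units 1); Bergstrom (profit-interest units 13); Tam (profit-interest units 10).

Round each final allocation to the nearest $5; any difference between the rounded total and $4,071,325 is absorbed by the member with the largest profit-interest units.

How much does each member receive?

Andrade: $169,640 · Bergstrom: $2,205,300 · Tam: $1,696,385

Combined profit-interest units = 1 + 13 + 10 = 24.
Proportional shares: Andrade 169,638.54; Bergstrom 2,205,301.04; Tam 1,696,385.42.
After rounding ($5): Andrade $169,640; Bergstrom $2,205,300; Tam $1,696,385. Sum = $4,071,325.
No rounding difference to absorb.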